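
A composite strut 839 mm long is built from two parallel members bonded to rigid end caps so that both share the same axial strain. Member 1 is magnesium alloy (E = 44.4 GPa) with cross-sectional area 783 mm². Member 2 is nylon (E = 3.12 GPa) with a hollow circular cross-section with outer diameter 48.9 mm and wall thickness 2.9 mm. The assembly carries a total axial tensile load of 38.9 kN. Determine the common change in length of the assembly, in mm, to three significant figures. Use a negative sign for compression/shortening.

A_2 = 419.1 mm².
Equal strain + equilibrium ⇒ each member carries load in proportion to AE: A₁E₁ = 34770000 N, A₂E₂ = 1308000 N, ΣAE = 36070000 N.
δ = PL/ΣAE = 38900·839/36070000 = 0.9048 mm.

0.905 mm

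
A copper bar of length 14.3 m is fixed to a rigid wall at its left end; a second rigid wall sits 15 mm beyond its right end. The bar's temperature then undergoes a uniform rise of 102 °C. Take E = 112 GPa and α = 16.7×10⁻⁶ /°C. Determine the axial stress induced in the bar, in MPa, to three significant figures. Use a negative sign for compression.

-73.3 MPa

Free thermal expansion αLΔT = 16.7e-6 · 14300 · 102 = 24.36 mm.
The walls engage after the gap closes; constrained expansion = 24.36 − 15 = 9.359 mm.
The walls impose strain ε = −(9.359)/14300 = -6.5445e-04; σ = Eε = 112000 · -6.5445e-04 = -73.3 MPa.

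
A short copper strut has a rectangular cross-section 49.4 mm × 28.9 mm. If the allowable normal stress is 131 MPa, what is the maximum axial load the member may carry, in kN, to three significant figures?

A = 1428 mm².
P_max = σ_allow · A = 131 · 1428 = 187000 N = 187 kN.

187 kN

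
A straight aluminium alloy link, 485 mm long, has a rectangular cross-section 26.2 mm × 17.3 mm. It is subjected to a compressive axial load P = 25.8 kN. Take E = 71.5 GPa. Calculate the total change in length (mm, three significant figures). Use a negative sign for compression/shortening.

-0.386 mm

A = 453.3 mm².
δ_mech = NL/(AE) = -25800·485/(453.3·71500) = -0.3861 mm.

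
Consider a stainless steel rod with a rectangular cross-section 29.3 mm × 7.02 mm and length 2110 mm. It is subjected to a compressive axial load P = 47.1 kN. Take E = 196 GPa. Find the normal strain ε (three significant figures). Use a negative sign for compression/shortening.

A = 205.7 mm².
σ = N/A = -229 MPa; ε = σ/E = -229/196000 = -1.168e-03.

-0.00117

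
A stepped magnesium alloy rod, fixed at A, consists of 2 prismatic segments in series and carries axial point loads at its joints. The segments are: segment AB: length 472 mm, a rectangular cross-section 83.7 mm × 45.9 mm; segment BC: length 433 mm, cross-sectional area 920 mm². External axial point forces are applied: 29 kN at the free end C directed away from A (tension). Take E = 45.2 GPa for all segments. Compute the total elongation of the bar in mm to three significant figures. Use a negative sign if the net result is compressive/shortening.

0.381 mm

Internal axial forces (sectioning from the free end, tension +): N_BC = 29 kN, N_AB = 29 kN.
A_AB = 3842 mm².
δ_AB = 29000·472/(3842·45200) = 0.07882 mm
δ_BC = 29000·433/(920·45200) = 0.302 mm
δ = Σδ_i = 0.3808 mm.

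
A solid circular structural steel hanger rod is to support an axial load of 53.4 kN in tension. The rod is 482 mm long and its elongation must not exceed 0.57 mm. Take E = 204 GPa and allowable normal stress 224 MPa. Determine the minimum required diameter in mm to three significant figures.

Required area A ≥ P/σ_allow = 53400/224 = 238.4 mm².
For a solid circular section, d ≥ √(4A/π) = 17.42 mm.
Elongation limit: A ≥ PL/(Eδ_allow) = 53400·482/(204000·0.57) = 221.4 mm² ⇒ d ≥ 16.79 mm.
The stress limit governs.

17.4 mm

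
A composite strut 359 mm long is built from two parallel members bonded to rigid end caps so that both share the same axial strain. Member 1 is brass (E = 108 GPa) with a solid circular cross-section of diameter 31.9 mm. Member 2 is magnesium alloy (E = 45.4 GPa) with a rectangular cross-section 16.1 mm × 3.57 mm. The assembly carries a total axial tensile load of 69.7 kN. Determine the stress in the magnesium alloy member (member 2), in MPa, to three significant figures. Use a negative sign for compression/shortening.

A_1 = 799.2 mm².
A_2 = 57.48 mm².
Equal strain + equilibrium ⇒ each member carries load in proportion to AE: A₁E₁ = 86320000 N, A₂E₂ = 2609000 N, ΣAE = 88930000 N.
σ₂ = P·E₂/ΣAE = 69700·45400/88930000 = 35.58 MPa.

35.6 MPa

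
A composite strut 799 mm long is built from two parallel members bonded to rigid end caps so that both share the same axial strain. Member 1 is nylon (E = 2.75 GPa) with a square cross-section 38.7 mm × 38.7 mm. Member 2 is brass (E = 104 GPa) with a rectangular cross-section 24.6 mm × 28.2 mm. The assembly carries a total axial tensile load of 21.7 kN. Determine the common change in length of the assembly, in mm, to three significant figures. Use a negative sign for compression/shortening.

0.227 mm

A_1 = 1498 mm².
A_2 = 693.7 mm².
Equal strain + equilibrium ⇒ each member carries load in proportion to AE: A₁E₁ = 4119000 N, A₂E₂ = 72150000 N, ΣAE = 76270000 N.
δ = PL/ΣAE = 21700·799/76270000 = 0.2273 mm.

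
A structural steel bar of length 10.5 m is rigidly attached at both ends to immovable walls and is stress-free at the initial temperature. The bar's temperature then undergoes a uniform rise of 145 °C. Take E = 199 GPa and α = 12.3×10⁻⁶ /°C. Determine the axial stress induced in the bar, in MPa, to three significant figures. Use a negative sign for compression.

-355 MPa

Free thermal expansion αLΔT = 12.3e-6 · 10500 · 145 = 18.73 mm.
The walls impose strain ε = −(18.73)/10500 = -1.7835e-03; σ = Eε = 199000 · -1.7835e-03 = -354.9 MPa.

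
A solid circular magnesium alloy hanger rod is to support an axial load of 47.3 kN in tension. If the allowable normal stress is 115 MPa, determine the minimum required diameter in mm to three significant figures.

22.9 mm

Required area A ≥ P/σ_allow = 47300/115 = 411.3 mm².
For a solid circular section, d ≥ √(4A/π) = 22.88 mm.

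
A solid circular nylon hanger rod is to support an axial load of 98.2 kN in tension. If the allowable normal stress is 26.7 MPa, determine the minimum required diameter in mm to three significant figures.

Required area A ≥ P/σ_allow = 98200/26.7 = 3678 mm².
For a solid circular section, d ≥ √(4A/π) = 68.43 mm.

68.4 mm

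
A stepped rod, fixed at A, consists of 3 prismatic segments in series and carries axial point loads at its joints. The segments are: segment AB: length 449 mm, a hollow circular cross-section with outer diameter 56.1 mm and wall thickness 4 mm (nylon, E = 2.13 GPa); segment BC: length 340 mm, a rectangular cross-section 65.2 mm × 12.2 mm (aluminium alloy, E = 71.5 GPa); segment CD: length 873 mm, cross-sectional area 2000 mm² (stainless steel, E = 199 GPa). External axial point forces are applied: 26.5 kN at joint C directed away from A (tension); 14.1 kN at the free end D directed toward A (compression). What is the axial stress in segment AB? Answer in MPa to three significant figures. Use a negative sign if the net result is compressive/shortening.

18.9 MPa

Internal axial forces (sectioning from the free end, tension +): N_CD = -14.1 kN, N_BC = 12.4 kN, N_AB = 12.4 kN.
A_AB = 654.7 mm².
σ_AB = N_AB/A_AB = 12400/654.7 = 18.94 MPa.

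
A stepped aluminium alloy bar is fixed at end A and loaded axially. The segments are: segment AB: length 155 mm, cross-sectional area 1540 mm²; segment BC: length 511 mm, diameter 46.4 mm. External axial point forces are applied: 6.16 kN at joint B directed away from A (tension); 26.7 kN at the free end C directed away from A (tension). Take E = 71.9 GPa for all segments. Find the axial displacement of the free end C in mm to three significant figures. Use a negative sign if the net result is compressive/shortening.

Internal axial forces (sectioning from the free end, tension +): N_BC = 26.7 kN, N_AB = 32.86 kN.
A_BC = 1691 mm².
δ_AB = 32860·155/(1540·71900) = 0.046 mm
δ_BC = 26700·511/(1691·71900) = 0.1122 mm
δ = Σδ_i = 0.1582 mm.

0.158 mm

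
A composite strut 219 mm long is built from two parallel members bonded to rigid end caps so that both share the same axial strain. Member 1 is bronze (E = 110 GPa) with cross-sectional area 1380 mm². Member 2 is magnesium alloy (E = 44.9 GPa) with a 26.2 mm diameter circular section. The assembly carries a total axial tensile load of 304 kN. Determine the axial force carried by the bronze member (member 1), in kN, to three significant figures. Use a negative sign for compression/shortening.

262 kN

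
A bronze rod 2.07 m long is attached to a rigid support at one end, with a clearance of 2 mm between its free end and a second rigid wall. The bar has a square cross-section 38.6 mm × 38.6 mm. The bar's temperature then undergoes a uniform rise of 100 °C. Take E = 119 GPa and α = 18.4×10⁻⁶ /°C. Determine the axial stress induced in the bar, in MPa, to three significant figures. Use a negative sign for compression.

-104 MPa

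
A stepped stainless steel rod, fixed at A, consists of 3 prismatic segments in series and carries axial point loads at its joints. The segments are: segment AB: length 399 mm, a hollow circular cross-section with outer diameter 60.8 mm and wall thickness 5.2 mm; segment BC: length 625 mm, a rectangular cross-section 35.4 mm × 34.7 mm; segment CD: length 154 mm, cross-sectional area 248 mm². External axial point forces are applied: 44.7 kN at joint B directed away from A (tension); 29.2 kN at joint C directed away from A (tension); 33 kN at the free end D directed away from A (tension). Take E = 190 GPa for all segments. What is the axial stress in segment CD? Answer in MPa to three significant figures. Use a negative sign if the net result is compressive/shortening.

133 MPa

Internal axial forces (sectioning from the free end, tension +): N_CD = 33 kN, N_BC = 62.2 kN, N_AB = 106.9 kN.
σ_CD = N_CD/A_CD = 33000/248 = 133.1 MPa.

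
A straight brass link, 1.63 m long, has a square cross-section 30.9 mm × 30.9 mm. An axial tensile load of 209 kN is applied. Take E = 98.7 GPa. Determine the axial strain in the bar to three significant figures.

A = 954.8 mm².
σ = N/A = 218.9 MPa; ε = σ/E = 218.9/98700 = 2.218e-03.

0.00222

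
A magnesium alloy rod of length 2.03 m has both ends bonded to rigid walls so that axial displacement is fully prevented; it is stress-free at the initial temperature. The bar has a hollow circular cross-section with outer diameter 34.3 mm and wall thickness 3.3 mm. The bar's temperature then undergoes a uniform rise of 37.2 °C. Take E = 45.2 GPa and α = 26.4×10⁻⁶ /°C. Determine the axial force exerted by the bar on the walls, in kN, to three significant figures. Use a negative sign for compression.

-14.3 kN

Free thermal expansion αLΔT = 26.4e-6 · 2030 · 37.2 = 1.994 mm.
The walls impose strain ε = −(1.994)/2030 = -9.8208e-04; σ = Eε = 45200 · -9.8208e-04 = -44.39 MPa.
Wall reaction R = σ·A = -44.39·321.4 = -14270 N = -14.27 kN.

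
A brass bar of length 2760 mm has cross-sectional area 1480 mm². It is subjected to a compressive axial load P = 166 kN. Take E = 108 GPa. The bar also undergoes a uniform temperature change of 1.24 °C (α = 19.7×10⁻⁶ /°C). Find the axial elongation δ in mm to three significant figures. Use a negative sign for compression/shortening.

δ_mech = NL/(AE) = -166000·2760/(1480·108000) = -2.866 mm.
δ_thermal = αLΔT = 19.7e-6·2760·1.24 = 0.06742 mm.
δ = δ_mech + δ_thermal = -2.799 mm.

-2.80 mm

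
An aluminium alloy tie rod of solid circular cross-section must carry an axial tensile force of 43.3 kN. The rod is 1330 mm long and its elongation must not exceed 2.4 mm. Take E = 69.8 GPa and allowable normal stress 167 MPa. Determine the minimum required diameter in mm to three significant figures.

Required area A ≥ P/σ_allow = 43300/167 = 259.3 mm².
For a solid circular section, d ≥ √(4A/π) = 18.17 mm.
Elongation limit: A ≥ PL/(Eδ_allow) = 43300·1330/(69800·2.4) = 343.8 mm² ⇒ d ≥ 20.92 mm.
The elongation limit governs.

20.9 mm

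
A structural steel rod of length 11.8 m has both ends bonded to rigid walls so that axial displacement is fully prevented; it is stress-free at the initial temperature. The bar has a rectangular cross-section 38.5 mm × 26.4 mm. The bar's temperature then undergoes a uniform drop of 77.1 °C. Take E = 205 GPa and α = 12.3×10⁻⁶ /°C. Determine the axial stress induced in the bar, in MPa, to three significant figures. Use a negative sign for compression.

194 MPa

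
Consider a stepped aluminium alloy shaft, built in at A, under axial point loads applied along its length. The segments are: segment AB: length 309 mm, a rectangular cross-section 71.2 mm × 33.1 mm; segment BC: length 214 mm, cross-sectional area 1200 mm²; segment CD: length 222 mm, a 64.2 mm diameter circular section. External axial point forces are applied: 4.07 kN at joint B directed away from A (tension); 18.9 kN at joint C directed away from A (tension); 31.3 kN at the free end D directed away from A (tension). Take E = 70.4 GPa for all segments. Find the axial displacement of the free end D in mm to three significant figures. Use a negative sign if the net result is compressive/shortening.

0.259 mm

Internal axial forces (sectioning from the free end, tension +): N_CD = 31.3 kN, N_BC = 50.2 kN, N_AB = 54.27 kN.
A_AB = 2357 mm².
A_CD = 3237 mm².
δ_AB = 54270·309/(2357·70400) = 0.1011 mm
δ_BC = 50200·214/(1200·70400) = 0.1272 mm
δ_CD = 31300·222/(3237·70400) = 0.03049 mm
δ = Σδ_i = 0.2587 mm.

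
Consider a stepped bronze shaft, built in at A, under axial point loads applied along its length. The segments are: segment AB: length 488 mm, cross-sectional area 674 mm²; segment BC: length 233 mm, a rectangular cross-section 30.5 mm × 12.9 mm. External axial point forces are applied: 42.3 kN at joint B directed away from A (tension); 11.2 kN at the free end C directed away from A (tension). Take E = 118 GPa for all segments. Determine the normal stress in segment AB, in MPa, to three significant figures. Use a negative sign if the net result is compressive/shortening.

79.4 MPa

Internal axial forces (sectioning from the free end, tension +): N_BC = 11.2 kN, N_AB = 53.5 kN.
σ_AB = N_AB/A_AB = 53500/674 = 79.38 MPa.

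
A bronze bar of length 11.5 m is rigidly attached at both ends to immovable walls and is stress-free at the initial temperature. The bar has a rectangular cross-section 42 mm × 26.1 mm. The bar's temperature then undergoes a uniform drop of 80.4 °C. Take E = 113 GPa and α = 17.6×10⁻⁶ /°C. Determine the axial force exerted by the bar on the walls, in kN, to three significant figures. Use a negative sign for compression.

Free thermal expansion αLΔT = 17.6e-6 · 11500 · -80.4 = -16.27 mm.
The walls impose strain ε = −(-16.27)/11500 = 1.4150e-03; σ = Eε = 113000 · 1.4150e-03 = 159.9 MPa.
Wall reaction R = σ·A = 159.9·1096 = 175300 N = 175.3 kN.

175 kN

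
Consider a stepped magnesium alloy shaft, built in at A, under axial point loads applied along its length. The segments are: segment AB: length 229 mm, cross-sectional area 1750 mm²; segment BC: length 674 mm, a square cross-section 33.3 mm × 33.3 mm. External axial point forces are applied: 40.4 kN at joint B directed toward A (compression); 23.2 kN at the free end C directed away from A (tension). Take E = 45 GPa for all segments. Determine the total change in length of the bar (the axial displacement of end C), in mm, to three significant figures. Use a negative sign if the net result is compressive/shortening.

Internal axial forces (sectioning from the free end, tension +): N_BC = 23.2 kN, N_AB = -17.2 kN.
A_BC = 1109 mm².
δ_AB = -17200·229/(1750·45000) = -0.05002 mm
δ_BC = 23200·674/(1109·45000) = 0.3134 mm
δ = Σδ_i = 0.2633 mm.

0.263 mm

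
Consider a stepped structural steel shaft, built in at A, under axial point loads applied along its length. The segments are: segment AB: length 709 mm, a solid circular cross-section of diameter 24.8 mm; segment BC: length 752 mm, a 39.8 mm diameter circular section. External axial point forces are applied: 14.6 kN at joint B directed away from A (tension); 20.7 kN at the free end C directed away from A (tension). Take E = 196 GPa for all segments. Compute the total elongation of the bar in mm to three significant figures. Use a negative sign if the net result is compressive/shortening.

Internal axial forces (sectioning from the free end, tension +): N_BC = 20.7 kN, N_AB = 35.3 kN.
A_AB = 483.1 mm².
A_BC = 1244 mm².
δ_AB = 35300·709/(483.1·196000) = 0.2643 mm
δ_BC = 20700·752/(1244·196000) = 0.06384 mm
δ = Σδ_i = 0.3282 mm.

0.328 mm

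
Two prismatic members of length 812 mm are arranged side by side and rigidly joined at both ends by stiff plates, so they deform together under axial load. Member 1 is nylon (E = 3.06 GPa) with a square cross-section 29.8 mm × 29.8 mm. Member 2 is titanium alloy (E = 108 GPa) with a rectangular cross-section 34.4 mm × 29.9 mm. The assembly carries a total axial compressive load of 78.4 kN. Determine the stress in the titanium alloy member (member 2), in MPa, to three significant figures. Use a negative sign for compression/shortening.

-74.4 MPa

A_1 = 888 mm².
A_2 = 1029 mm².
Equal strain + equilibrium ⇒ each member carries load in proportion to AE: A₁E₁ = 2717000 N, A₂E₂ = 111100000 N, ΣAE = 113800000 N.
σ₂ = P·E₂/ΣAE = -78400·108000/113800000 = -74.4 MPa.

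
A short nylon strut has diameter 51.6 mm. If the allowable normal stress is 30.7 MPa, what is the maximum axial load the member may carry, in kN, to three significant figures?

64.2 kN

A = 2091 mm².
P_max = σ_allow · A = 30.7 · 2091 = 64200 N = 64.2 kN.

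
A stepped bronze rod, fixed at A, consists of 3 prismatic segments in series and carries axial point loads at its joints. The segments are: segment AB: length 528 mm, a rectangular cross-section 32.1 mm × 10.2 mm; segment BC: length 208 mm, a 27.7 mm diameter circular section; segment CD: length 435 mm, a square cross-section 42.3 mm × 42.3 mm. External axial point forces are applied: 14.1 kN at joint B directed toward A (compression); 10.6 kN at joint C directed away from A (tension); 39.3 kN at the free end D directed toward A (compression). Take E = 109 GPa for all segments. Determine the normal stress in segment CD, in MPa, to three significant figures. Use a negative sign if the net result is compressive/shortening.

-22.0 MPa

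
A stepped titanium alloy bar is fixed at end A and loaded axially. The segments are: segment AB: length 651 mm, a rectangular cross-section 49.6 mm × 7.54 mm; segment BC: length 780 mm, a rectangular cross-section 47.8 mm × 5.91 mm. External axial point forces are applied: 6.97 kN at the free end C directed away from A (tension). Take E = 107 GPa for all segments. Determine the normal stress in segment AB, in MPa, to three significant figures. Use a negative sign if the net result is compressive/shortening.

Internal axial forces (sectioning from the free end, tension +): N_BC = 6.97 kN, N_AB = 6.97 kN.
A_AB = 374 mm².
σ_AB = N_AB/A_AB = 6970/374 = 18.64 MPa.

18.6 MPa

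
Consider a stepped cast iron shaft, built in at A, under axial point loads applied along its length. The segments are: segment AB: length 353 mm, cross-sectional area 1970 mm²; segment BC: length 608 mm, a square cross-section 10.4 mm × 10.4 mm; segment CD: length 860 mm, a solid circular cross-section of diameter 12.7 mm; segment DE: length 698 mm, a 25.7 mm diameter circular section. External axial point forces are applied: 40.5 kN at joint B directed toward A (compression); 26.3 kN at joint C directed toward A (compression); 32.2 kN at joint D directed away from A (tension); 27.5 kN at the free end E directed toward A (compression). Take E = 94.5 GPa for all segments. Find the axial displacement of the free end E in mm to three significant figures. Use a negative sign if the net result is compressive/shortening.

-1.46 mm

Internal axial forces (sectioning from the free end, tension +): N_DE = -27.5 kN, N_CD = 4.7 kN, N_BC = -21.6 kN, N_AB = -62.1 kN.
A_BC = 108.2 mm².
A_CD = 126.7 mm².
A_DE = 518.7 mm².
δ_AB = -62100·353/(1970·94500) = -0.1178 mm
δ_BC = -21600·608/(108.2·94500) = -1.285 mm
δ_CD = 4700·860/(126.7·94500) = 0.3377 mm
δ_DE = -27500·698/(518.7·94500) = -0.3916 mm
δ = Σδ_i = -1.457 mm.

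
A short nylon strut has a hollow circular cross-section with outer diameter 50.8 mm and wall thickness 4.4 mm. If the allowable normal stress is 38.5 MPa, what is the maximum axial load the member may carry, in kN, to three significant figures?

A = 641.4 mm².
P_max = σ_allow · A = 38.5 · 641.4 = 24690 N = 24.69 kN.

24.7 kN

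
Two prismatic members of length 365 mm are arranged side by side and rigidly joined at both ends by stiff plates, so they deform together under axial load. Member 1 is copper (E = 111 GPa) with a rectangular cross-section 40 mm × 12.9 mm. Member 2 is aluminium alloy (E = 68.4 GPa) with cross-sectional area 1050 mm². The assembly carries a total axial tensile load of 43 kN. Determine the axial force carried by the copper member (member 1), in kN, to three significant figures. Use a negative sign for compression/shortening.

19.1 kN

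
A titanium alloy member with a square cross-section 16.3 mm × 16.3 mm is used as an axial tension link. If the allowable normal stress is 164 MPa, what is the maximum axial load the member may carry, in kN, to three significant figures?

43.6 kN

A = 265.7 mm².
P_max = σ_allow · A = 164 · 265.7 = 43570 N = 43.57 kN.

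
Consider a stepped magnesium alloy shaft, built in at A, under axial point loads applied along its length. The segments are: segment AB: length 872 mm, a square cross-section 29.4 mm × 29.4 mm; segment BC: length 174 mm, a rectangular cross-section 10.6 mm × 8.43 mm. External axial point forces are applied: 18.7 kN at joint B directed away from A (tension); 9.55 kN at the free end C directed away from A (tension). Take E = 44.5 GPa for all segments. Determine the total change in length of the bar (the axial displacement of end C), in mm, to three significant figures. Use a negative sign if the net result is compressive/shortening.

1.06 mm

Internal axial forces (sectioning from the free end, tension +): N_BC = 9.55 kN, N_AB = 28.25 kN.
A_AB = 864.4 mm².
A_BC = 89.36 mm².
δ_AB = 28250·872/(864.4·44500) = 0.6404 mm
δ_BC = 9550·174/(89.36·44500) = 0.4179 mm
δ = Σδ_i = 1.058 mm.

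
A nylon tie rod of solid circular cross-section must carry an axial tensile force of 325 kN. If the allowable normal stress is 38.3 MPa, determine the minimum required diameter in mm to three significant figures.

Required area A ≥ P/σ_allow = 325000/38.3 = 8486 mm².
For a solid circular section, d ≥ √(4A/π) = 103.9 mm.

104 mm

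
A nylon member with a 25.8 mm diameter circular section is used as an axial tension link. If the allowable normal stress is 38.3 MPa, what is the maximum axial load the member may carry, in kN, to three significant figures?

A = 522.8 mm².
P_max = σ_allow · A = 38.3 · 522.8 = 20020 N = 20.02 kN.

20.0 kN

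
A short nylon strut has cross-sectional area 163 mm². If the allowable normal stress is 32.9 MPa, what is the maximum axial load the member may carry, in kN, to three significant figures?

P_max = σ_allow · A = 32.9 · 163 = 5363 N = 5.363 kN.

5.36 kN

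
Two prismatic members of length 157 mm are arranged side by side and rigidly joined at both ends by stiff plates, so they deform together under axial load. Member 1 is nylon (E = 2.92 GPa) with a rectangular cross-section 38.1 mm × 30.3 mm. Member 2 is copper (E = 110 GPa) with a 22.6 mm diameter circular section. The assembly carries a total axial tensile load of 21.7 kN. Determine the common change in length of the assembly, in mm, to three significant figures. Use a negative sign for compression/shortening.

0.0717 mm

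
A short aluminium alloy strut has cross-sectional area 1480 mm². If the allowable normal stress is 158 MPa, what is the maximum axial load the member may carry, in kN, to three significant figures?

234 kN

P_max = σ_allow · A = 158 · 1480 = 233800 N = 233.8 kN.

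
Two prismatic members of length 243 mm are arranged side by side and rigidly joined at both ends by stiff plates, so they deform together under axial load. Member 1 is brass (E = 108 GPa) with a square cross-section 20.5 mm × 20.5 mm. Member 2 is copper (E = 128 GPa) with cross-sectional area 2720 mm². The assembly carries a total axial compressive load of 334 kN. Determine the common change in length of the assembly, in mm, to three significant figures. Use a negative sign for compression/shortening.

A_1 = 420.2 mm².
Equal strain + equilibrium ⇒ each member carries load in proportion to AE: A₁E₁ = 45390000 N, A₂E₂ = 348200000 N, ΣAE = 393500000 N.
δ = PL/ΣAE = -334000·243/393500000 = -0.2062 mm.

-0.206 mm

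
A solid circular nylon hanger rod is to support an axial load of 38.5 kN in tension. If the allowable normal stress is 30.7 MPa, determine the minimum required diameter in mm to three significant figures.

Required area A ≥ P/σ_allow = 38500/30.7 = 1254 mm².
For a solid circular section, d ≥ √(4A/π) = 39.96 mm.

40.0 mm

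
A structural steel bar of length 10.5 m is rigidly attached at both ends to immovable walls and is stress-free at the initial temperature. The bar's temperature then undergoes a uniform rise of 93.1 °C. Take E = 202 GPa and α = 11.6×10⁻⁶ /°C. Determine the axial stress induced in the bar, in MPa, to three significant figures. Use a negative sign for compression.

-218 MPa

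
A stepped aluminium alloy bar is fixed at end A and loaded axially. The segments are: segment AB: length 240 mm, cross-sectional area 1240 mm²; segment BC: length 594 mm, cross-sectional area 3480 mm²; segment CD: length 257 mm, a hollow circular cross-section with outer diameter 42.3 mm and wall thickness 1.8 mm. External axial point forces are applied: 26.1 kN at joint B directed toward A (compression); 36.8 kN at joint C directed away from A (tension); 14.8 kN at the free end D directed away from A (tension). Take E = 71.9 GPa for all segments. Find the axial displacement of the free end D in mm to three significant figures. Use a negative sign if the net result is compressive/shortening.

Internal axial forces (sectioning from the free end, tension +): N_CD = 14.8 kN, N_BC = 51.6 kN, N_AB = 25.5 kN.
A_CD = 229 mm².
δ_AB = 25500·240/(1240·71900) = 0.06864 mm
δ_BC = 51600·594/(3480·71900) = 0.1225 mm
δ_CD = 14800·257/(229·71900) = 0.231 mm
δ = Σδ_i = 0.4221 mm.

0.422 mm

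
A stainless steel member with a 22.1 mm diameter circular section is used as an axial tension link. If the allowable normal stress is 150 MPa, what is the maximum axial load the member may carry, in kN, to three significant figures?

A = 383.6 mm².
P_max = σ_allow · A = 150 · 383.6 = 57540 N = 57.54 kN.

57.5 kN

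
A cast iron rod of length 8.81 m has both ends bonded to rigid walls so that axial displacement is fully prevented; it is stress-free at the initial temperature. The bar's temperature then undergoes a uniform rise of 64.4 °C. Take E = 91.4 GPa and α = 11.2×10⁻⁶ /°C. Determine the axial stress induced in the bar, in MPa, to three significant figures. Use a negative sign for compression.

Free thermal expansion αLΔT = 11.2e-6 · 8810 · 64.4 = 6.354 mm.
The walls impose strain ε = −(6.354)/8810 = -7.2128e-04; σ = Eε = 91400 · -7.2128e-04 = -65.92 MPa.

-65.9 MPa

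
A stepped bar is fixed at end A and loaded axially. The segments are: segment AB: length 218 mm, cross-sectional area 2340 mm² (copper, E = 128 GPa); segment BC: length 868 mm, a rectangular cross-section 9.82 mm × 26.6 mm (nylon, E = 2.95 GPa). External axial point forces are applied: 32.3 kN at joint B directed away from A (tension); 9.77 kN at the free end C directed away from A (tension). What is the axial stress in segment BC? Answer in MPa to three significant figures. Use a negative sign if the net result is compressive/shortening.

Internal axial forces (sectioning from the free end, tension +): N_BC = 9.77 kN, N_AB = 42.07 kN.
A_BC = 261.2 mm².
σ_BC = N_BC/A_BC = 9770/261.2 = 37.4 MPa.

37.4 MPa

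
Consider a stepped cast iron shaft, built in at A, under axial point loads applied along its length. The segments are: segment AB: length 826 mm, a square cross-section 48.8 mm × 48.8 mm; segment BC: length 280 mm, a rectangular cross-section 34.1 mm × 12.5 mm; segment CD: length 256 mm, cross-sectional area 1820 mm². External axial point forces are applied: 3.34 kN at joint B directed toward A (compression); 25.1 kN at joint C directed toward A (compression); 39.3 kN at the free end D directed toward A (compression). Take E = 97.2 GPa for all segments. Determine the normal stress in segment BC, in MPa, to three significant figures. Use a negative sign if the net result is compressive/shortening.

-151 MPa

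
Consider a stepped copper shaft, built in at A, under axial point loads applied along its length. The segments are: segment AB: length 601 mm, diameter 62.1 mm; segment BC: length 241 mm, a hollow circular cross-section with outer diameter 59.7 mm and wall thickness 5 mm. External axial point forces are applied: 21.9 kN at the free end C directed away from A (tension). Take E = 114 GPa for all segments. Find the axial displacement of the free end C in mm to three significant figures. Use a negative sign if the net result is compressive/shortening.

0.0920 mm

Internal axial forces (sectioning from the free end, tension +): N_BC = 21.9 kN, N_AB = 21.9 kN.
A_AB = 3029 mm².
A_BC = 859.2 mm².
δ_AB = 21900·601/(3029·114000) = 0.03812 mm
δ_BC = 21900·241/(859.2·114000) = 0.05388 mm
δ = Σδ_i = 0.092 mm.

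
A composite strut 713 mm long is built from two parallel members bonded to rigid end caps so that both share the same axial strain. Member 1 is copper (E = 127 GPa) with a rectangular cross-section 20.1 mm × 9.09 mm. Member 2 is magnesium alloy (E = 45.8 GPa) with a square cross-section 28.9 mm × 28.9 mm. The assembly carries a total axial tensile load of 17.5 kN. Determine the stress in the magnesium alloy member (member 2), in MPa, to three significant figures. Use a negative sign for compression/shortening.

13.0 MPa

A_1 = 182.7 mm².
A_2 = 835.2 mm².
Equal strain + equilibrium ⇒ each member carries load in proportion to AE: A₁E₁ = 23200000 N, A₂E₂ = 38250000 N, ΣAE = 61460000 N.
σ₂ = P·E₂/ΣAE = 17500·45800/61460000 = 13.04 MPa.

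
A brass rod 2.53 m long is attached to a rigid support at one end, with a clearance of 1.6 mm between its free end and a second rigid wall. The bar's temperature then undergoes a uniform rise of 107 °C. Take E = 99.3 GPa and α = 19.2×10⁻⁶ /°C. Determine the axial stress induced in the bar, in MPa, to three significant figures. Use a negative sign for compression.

-141 MPa

Free thermal expansion αLΔT = 19.2e-6 · 2530 · 107 = 5.198 mm.
The walls engage after the gap closes; constrained expansion = 5.198 − 1.6 = 3.598 mm.
The walls impose strain ε = −(3.598)/2530 = -1.4220e-03; σ = Eε = 99300 · -1.4220e-03 = -141.2 MPa.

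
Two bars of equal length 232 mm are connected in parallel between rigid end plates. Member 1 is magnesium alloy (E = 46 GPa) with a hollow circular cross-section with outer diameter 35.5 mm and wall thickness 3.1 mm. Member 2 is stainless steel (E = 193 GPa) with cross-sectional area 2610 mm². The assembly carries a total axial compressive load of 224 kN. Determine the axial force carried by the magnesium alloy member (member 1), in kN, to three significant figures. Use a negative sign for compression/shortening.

A_1 = 315.5 mm².
Equal strain + equilibrium ⇒ each member carries load in proportion to AE: A₁E₁ = 14510000 N, A₂E₂ = 503700000 N, ΣAE = 518200000 N.
F₁ = P·A₁E₁/ΣAE = -224000·14510000/518200000 = -6274 N.

-6.27 kN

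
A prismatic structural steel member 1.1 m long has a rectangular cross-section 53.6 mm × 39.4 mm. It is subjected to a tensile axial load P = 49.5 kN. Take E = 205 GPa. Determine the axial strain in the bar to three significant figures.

1.14e-04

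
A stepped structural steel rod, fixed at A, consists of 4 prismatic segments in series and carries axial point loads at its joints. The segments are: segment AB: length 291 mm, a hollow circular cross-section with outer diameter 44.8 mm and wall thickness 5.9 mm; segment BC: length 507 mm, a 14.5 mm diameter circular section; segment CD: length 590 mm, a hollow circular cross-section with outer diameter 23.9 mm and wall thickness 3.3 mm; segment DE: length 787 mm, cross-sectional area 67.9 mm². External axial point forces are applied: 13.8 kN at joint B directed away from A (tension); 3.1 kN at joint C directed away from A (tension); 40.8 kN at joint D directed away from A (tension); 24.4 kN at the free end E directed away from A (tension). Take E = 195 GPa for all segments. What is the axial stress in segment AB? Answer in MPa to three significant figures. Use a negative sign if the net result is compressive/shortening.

Internal axial forces (sectioning from the free end, tension +): N_DE = 24.4 kN, N_CD = 65.2 kN, N_BC = 68.3 kN, N_AB = 82.1 kN.
A_AB = 721 mm².
σ_AB = N_AB/A_AB = 82100/721 = 113.9 MPa.

114 MPa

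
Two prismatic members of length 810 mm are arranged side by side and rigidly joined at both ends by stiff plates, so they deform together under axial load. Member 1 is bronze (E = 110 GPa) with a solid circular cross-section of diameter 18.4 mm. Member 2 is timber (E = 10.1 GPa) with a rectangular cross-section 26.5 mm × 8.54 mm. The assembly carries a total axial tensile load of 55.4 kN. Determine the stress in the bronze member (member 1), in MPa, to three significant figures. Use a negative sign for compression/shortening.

A_1 = 265.9 mm².
A_2 = 226.3 mm².
Equal strain + equilibrium ⇒ each member carries load in proportion to AE: A₁E₁ = 29250000 N, A₂E₂ = 2286000 N, ΣAE = 31540000 N.
σ₁ = P·E₁/ΣAE = 55400·110000/31540000 = 193.2 MPa.

193 MPa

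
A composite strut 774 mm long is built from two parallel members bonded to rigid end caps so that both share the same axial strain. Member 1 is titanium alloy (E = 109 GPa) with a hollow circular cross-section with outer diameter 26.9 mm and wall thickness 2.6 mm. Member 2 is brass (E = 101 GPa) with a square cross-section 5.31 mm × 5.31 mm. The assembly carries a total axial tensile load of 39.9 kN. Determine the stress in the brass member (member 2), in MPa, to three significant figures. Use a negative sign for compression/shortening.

A_1 = 198.5 mm².
A_2 = 28.2 mm².
Equal strain + equilibrium ⇒ each member carries load in proportion to AE: A₁E₁ = 21630000 N, A₂E₂ = 2848000 N, ΣAE = 24480000 N.
σ₂ = P·E₂/ΣAE = 39900·101000/24480000 = 164.6 MPa.

165 MPa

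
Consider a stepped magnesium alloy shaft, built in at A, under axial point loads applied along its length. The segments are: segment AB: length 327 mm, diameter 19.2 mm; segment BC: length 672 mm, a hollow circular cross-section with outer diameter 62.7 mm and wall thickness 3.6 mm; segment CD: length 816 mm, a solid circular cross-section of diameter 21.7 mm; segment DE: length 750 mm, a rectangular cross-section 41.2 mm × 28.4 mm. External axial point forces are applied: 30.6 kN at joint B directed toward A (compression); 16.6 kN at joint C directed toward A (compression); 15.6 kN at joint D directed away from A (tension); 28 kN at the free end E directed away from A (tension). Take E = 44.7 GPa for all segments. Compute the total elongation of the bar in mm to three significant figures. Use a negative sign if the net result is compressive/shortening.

3.07 mm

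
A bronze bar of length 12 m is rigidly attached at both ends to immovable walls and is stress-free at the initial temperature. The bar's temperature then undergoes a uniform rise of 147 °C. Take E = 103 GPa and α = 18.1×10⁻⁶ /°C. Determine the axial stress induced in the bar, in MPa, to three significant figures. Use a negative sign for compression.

-274 MPa

Free thermal expansion αLΔT = 18.1e-6 · 12000 · 147 = 31.93 mm.
The walls impose strain ε = −(31.93)/12000 = -2.6607e-03; σ = Eε = 103000 · -2.6607e-03 = -274.1 MPa.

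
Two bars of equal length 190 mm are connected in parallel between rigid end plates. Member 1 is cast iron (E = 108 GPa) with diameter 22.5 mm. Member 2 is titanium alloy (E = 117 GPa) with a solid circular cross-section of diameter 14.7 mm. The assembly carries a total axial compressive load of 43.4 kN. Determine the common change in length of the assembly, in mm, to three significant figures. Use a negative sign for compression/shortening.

-0.131 mm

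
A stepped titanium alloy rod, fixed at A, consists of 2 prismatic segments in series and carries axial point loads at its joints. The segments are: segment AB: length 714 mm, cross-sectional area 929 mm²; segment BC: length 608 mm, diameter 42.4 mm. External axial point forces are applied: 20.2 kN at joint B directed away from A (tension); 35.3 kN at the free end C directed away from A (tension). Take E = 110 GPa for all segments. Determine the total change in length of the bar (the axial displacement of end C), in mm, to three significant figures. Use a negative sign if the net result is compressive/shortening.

Internal axial forces (sectioning from the free end, tension +): N_BC = 35.3 kN, N_AB = 55.5 kN.
A_BC = 1412 mm².
δ_AB = 55500·714/(929·110000) = 0.3878 mm
δ_BC = 35300·608/(1412·110000) = 0.1382 mm
δ = Σδ_i = 0.526 mm.

0.526 mm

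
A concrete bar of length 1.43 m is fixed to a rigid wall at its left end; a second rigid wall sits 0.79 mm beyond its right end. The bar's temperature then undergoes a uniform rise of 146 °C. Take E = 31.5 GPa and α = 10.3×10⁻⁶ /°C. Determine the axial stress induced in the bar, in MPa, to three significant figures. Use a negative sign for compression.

Free thermal expansion αLΔT = 10.3e-6 · 1430 · 146 = 2.15 mm.
The walls engage after the gap closes; constrained expansion = 2.15 − 0.79 = 1.36 mm.
The walls impose strain ε = −(1.36)/1430 = -9.5135e-04; σ = Eε = 31500 · -9.5135e-04 = -29.97 MPa.

-30.0 MPa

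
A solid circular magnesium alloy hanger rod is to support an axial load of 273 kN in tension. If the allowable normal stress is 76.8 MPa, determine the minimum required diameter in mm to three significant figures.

67.3 mm

Required area A ≥ P/σ_allow = 273000/76.8 = 3555 mm².
For a solid circular section, d ≥ √(4A/π) = 67.28 mm.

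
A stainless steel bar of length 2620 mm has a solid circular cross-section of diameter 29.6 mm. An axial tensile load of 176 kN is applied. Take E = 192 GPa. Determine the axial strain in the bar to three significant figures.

0.00133

A = 688.1 mm².
σ = N/A = 255.8 MPa; ε = σ/E = 255.8/192000 = 1.332e-03.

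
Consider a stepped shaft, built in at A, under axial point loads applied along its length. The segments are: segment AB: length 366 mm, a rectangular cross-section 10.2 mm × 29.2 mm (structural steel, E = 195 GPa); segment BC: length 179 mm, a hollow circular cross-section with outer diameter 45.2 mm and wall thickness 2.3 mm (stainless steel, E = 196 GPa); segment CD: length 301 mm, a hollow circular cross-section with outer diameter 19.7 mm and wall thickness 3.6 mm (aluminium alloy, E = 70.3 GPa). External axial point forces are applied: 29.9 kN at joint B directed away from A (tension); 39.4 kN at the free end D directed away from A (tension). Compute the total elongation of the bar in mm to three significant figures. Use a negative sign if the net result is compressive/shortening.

Internal axial forces (sectioning from the free end, tension +): N_CD = 39.4 kN, N_BC = 39.4 kN, N_AB = 69.3 kN.
A_AB = 297.8 mm².
A_BC = 310 mm².
A_CD = 182.1 mm².
δ_AB = 69300·366/(297.8·195000) = 0.4367 mm
δ_BC = 39400·179/(310·196000) = 0.1161 mm
δ_CD = 39400·301/(182.1·70300) = 0.9265 mm
δ = Σδ_i = 1.479 mm.

1.48 mm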